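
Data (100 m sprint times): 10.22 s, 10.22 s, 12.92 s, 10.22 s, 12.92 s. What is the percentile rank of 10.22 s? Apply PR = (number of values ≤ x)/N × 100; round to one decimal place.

60.0

N = 5.
Strictly below 10.22: 0. Equal to 10.22: 3.
PR = 3/5 × 100 = 60.0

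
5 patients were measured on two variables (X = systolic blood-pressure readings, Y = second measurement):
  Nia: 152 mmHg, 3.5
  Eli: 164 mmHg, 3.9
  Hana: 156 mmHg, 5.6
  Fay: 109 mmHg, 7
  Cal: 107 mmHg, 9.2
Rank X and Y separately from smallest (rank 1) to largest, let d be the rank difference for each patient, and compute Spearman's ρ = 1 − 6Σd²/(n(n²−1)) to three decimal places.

Ranks of variable 1: 3, 5, 4, 2, 1
Ranks of variable 2: 1, 2, 3, 4, 5
d = r₁ − r₂: 2, 3, 1, -2, -4
d²: 4, 9, 1, 4, 16; Σd² = 34
ρ = 1 − 6·34/(5·24) = 1 − 204/120 = -0.700

-0.700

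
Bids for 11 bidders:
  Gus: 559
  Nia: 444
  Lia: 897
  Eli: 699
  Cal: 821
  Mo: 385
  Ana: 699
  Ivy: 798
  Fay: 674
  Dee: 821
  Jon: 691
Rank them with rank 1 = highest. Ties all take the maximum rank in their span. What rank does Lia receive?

Sorted (descending): 897, 821, 821, 798, 699, 699, 691, 674, 559, 444, 385
The 2 values of 821 occupy positions 2–3 → each gets rank 3.
The 2 values of 699 occupy positions 5–6 → each gets rank 6.
Lia has value 897 → rank 1.

1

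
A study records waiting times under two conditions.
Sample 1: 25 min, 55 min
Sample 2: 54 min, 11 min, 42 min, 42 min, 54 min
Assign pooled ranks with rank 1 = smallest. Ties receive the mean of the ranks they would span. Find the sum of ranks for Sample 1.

9

Sorted (ascending): 11, 25, 42, 42, 54, 54, 55
The 2 values of 42 occupy positions 3–4 → average rank (3+4)/2 = 3.5.
The 2 values of 54 occupy positions 5–6 → average rank (5+6)/2 = 5.5.
Sample 1 values → pooled ranks: 25→2, 55→7
Rank sum = 2 + 7 = 9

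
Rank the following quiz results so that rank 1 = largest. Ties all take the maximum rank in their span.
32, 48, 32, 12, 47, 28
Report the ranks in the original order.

Sorted (descending): 48, 47, 32, 32, 28, 12
The 2 values of 32 occupy positions 3–4 → each gets rank 4.

4, 1, 4, 6, 2, 5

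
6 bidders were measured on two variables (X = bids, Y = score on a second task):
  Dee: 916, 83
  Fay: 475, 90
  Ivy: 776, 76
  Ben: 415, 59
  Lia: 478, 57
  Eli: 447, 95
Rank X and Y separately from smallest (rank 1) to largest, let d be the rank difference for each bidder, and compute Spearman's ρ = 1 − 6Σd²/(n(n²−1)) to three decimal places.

Ranks of variable 1: 6, 3, 5, 1, 4, 2
Ranks of variable 2: 4, 5, 3, 2, 1, 6
d = r₁ − r₂: 2, -2, 2, -1, 3, -4
d²: 4, 4, 4, 1, 9, 16; Σd² = 38
ρ = 1 − 6·38/(6·35) = 1 − 228/210 = -0.086

-0.086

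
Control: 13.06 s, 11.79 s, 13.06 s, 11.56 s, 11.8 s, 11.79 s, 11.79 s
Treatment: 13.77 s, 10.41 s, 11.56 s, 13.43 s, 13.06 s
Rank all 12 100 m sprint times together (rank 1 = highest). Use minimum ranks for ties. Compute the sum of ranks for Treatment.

28

Sorted (descending): 13.77, 13.43, 13.06, 13.06, 13.06, 11.8, 11.79, 11.79, 11.79, 11.56, 11.56, 10.41
The 3 values of 13.06 occupy positions 3–5 → each gets rank 3.
The 3 values of 11.79 occupy positions 7–9 → each gets rank 7.
The 2 values of 11.56 occupy positions 10–11 → each gets rank 10.
Treatment values → pooled ranks: 13.77→1, 10.41→12, 11.56→10, 13.43→2, 13.06→3
Rank sum = 1 + 12 + 10 + 2 + 3 = 28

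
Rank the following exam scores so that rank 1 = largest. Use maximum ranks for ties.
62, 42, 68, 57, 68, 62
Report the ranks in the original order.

4, 6, 2, 5, 2, 4

Sorted (descending): 68, 68, 62, 62, 57, 42
The 2 values of 68 occupy positions 1–2 → each gets rank 2.
The 2 values of 62 occupy positions 3–4 → each gets rank 4.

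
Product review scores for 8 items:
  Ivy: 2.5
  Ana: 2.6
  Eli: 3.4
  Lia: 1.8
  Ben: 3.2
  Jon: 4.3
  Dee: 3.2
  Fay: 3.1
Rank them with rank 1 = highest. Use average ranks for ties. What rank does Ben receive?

3.5

Sorted (descending): 4.3, 3.4, 3.2, 3.2, 3.1, 2.6, 2.5, 1.8
The 2 values of 3.2 occupy positions 3–4 → average rank (3+4)/2 = 3.5.
Ben has value 3.2 → rank 3.5.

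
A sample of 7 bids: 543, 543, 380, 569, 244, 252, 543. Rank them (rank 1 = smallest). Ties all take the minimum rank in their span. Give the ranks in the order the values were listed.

4, 4, 3, 7, 1, 2, 4

Sorted (ascending): 244, 252, 380, 543, 543, 543, 569
The 3 values of 543 occupy positions 4–6 → each gets rank 4.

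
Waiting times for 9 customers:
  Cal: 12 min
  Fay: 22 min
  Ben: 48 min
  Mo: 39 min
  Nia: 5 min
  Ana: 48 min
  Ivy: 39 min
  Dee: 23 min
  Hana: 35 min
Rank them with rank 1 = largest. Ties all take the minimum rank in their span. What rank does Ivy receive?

3

Sorted (descending): 48, 48, 39, 39, 35, 23, 22, 12, 5
The 2 values of 48 occupy positions 1–2 → each gets rank 1.
The 2 values of 39 occupy positions 3–4 → each gets rank 3.
Ivy has value 39 min → rank 3.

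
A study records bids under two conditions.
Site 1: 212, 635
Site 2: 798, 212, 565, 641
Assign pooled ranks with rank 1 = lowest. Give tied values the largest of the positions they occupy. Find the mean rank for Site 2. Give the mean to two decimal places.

4.00

Sorted (ascending): 212, 212, 565, 635, 641, 798
The 2 values of 212 occupy positions 1–2 → each gets rank 2.
Site 2 values → pooled ranks: 798→6, 212→2, 565→3, 641→5
Mean rank = (6 + 2 + 3 + 5) / 4 = 4.00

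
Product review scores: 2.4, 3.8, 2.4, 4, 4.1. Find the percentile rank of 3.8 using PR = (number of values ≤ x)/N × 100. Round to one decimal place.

60.0

N = 5.
Strictly below 3.8: 2. Equal to 3.8: 1.
PR = 3/5 × 100 = 60.0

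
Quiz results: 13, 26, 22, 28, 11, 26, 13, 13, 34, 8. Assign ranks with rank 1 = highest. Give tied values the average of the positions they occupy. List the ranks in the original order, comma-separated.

Sorted (descending): 34, 28, 26, 26, 22, 13, 13, 13, 11, 8
The 2 values of 26 occupy positions 3–4 → average rank (3+4)/2 = 3.5.
The 3 values of 13 occupy positions 6–8 → average rank 7.

7, 3.5, 5, 2, 9, 3.5, 7, 7, 1, 10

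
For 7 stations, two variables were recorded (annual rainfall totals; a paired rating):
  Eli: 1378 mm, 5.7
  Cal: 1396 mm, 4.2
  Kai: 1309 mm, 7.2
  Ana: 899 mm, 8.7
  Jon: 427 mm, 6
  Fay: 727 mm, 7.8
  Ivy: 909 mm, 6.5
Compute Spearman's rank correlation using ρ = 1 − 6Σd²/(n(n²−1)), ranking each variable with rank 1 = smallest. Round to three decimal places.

-0.571

Ranks of variable 1: 6, 7, 5, 3, 1, 2, 4
Ranks of variable 2: 2, 1, 5, 7, 3, 6, 4
d = r₁ − r₂: 4, 6, 0, -4, -2, -4, 0
d²: 16, 36, 0, 16, 4, 16, 0; Σd² = 88
ρ = 1 − 6·88/(7·48) = 1 − 528/336 = -0.571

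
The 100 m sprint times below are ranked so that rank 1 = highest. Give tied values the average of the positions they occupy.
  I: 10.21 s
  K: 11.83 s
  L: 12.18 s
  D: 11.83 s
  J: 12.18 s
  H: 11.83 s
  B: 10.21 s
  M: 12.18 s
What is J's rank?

2

Sorted (descending): 12.18, 12.18, 12.18, 11.83, 11.83, 11.83, 10.21, 10.21
The 3 values of 12.18 occupy positions 1–3 → average rank 2.
The 3 values of 11.83 occupy positions 4–6 → average rank 5.
The 2 values of 10.21 occupy positions 7–8 → average rank (7+8)/2 = 7.5.
J has value 12.18 s → rank 2.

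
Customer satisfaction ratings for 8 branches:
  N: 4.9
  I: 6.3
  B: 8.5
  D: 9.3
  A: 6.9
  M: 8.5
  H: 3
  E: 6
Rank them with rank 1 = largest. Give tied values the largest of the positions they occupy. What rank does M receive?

Sorted (descending): 9.3, 8.5, 8.5, 6.9, 6.3, 6, 4.9, 3
The 2 values of 8.5 occupy positions 2–3 → each gets rank 3.
M has value 8.5 → rank 3.

3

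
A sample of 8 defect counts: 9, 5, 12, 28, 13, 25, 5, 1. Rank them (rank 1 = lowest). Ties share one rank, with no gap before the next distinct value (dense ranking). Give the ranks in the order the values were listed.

Sorted (ascending): 1, 5, 5, 9, 12, 13, 25, 28
The 2 values of 5 share dense rank 2.
Remaining distinct values take the next consecutive integers.

3, 2, 4, 7, 5, 6, 2, 1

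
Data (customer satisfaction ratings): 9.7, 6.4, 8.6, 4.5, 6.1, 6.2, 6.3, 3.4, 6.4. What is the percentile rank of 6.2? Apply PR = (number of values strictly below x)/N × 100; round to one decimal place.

N = 9.
Strictly below 6.2: 3. Equal to 6.2: 1.
PR = 3/9 × 100 = 33.3

33.3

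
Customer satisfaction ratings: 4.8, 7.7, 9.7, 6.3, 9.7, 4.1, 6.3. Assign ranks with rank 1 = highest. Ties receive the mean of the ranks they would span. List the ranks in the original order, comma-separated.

Sorted (descending): 9.7, 9.7, 7.7, 6.3, 6.3, 4.8, 4.1
The 2 values of 9.7 occupy positions 1–2 → average rank (1+2)/2 = 1.5.
The 2 values of 6.3 occupy positions 4–5 → average rank (4+5)/2 = 4.5.

6, 3, 1.5, 4.5, 1.5, 7, 4.5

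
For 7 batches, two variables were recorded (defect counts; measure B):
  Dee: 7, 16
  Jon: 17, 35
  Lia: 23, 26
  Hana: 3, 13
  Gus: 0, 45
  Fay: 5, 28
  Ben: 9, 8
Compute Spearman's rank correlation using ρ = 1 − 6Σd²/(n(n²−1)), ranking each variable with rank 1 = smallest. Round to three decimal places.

Ranks of variable 1: 4, 6, 7, 2, 1, 3, 5
Ranks of variable 2: 3, 6, 4, 2, 7, 5, 1
d = r₁ − r₂: 1, 0, 3, 0, -6, -2, 4
d²: 1, 0, 9, 0, 36, 4, 16; Σd² = 66
ρ = 1 − 6·66/(7·48) = 1 − 396/336 = -0.179

-0.179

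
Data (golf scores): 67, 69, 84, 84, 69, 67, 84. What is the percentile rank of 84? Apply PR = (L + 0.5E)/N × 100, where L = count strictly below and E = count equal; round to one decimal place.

78.6

N = 7.
Strictly below 84: 4. Equal to 84: 3.
PR = (4 + 0.5·3)/7 × 100 = 78.6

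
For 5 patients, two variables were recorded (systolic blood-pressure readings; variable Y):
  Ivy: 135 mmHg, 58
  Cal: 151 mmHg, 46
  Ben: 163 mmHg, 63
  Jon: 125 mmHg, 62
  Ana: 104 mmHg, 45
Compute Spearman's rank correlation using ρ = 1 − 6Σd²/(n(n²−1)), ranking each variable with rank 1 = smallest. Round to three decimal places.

0.600

Ranks of variable 1: 3, 4, 5, 2, 1
Ranks of variable 2: 3, 2, 5, 4, 1
d = r₁ − r₂: 0, 2, 0, -2, 0
d²: 0, 4, 0, 4, 0; Σd² = 8
ρ = 1 − 6·8/(5·24) = 1 − 48/120 = 0.600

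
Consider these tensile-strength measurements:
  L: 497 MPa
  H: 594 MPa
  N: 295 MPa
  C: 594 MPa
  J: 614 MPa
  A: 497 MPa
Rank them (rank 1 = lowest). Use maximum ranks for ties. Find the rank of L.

3

Sorted (ascending): 295, 497, 497, 594, 594, 614
The 2 values of 497 occupy positions 2–3 → each gets rank 3.
The 2 values of 594 occupy positions 4–5 → each gets rank 5.
L has value 497 MPa → rank 3.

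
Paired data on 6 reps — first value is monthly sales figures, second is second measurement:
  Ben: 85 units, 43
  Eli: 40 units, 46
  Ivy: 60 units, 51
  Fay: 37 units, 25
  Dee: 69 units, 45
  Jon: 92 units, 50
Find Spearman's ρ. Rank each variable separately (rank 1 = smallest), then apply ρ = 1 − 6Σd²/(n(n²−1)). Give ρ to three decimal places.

Ranks of variable 1: 5, 2, 3, 1, 4, 6
Ranks of variable 2: 2, 4, 6, 1, 3, 5
d = r₁ − r₂: 3, -2, -3, 0, 1, 1
d²: 9, 4, 9, 0, 1, 1; Σd² = 24
ρ = 1 − 6·24/(6·35) = 1 − 144/210 = 0.314

0.314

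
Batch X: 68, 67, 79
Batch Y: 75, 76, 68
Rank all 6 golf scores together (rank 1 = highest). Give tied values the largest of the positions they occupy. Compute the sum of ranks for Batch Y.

Sorted (descending): 79, 76, 75, 68, 68, 67
The 2 values of 68 occupy positions 4–5 → each gets rank 5.
Batch Y values → pooled ranks: 75→3, 76→2, 68→5
Rank sum = 3 + 2 + 5 = 10

10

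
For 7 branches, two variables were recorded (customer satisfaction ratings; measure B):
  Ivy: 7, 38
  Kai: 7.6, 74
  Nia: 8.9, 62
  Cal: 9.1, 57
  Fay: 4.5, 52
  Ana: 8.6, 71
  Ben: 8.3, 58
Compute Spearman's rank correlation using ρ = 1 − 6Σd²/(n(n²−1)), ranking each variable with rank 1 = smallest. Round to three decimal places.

0.357

Ranks of variable 1: 2, 3, 6, 7, 1, 5, 4
Ranks of variable 2: 1, 7, 5, 3, 2, 6, 4
d = r₁ − r₂: 1, -4, 1, 4, -1, -1, 0
d²: 1, 16, 1, 16, 1, 1, 0; Σd² = 36
ρ = 1 − 6·36/(7·48) = 1 − 216/336 = 0.357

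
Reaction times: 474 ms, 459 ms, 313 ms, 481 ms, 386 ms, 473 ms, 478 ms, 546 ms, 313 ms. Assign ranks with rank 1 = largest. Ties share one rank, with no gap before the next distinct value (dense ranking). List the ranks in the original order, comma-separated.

Sorted (descending): 546, 481, 478, 474, 473, 459, 386, 313, 313
The 2 values of 313 share dense rank 8.
Remaining distinct values take the next consecutive integers.

4, 6, 8, 2, 7, 5, 3, 1, 8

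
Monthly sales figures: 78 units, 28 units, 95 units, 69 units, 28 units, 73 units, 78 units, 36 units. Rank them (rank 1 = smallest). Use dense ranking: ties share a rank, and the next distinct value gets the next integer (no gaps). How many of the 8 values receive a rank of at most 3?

Sorted (ascending): 28, 28, 36, 69, 73, 78, 78, 95
The 2 values of 28 share dense rank 1.
The 2 values of 78 share dense rank 5.
Remaining distinct values take the next consecutive integers.
Ranks ≤ 3: {1, 1, 2, 3} → 4 values.

4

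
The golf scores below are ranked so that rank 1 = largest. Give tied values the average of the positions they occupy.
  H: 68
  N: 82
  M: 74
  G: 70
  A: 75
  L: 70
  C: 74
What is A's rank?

2

Sorted (descending): 82, 75, 74, 74, 70, 70, 68
The 2 values of 74 occupy positions 3–4 → average rank (3+4)/2 = 3.5.
The 2 values of 70 occupy positions 5–6 → average rank (5+6)/2 = 5.5.
A has value 75 → rank 2.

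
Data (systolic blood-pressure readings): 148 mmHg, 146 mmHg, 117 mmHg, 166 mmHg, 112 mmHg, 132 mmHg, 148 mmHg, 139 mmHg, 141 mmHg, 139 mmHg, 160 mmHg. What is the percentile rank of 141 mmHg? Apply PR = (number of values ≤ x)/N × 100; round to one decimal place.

54.5

N = 11.
Strictly below 141: 5. Equal to 141: 1.
PR = 6/11 × 100 = 54.5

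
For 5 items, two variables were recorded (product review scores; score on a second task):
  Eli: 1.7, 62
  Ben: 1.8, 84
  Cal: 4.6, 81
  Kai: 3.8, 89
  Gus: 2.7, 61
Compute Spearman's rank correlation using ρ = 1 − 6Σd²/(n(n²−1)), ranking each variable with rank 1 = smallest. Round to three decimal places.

0.300

Ranks of variable 1: 1, 2, 5, 4, 3
Ranks of variable 2: 2, 4, 3, 5, 1
d = r₁ − r₂: -1, -2, 2, -1, 2
d²: 1, 4, 4, 1, 4; Σd² = 14
ρ = 1 − 6·14/(5·24) = 1 − 84/120 = 0.300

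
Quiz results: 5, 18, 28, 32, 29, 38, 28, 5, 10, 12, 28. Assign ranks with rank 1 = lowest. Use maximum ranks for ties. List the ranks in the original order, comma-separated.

Sorted (ascending): 5, 5, 10, 12, 18, 28, 28, 28, 29, 32, 38
The 2 values of 5 occupy positions 1–2 → each gets rank 2.
The 3 values of 28 occupy positions 6–8 → each gets rank 8.

2, 5, 8, 10, 9, 11, 8, 2, 3, 4, 8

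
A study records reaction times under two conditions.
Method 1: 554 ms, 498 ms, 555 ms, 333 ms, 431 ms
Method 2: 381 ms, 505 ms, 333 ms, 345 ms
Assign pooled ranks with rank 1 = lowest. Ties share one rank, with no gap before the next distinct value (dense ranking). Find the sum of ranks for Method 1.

25

Sorted (ascending): 333, 333, 345, 381, 431, 498, 505, 554, 555
The 2 values of 333 share dense rank 1.
Remaining distinct values take the next consecutive integers.
Method 1 values → pooled ranks: 554→7, 498→5, 555→8, 333→1, 431→4
Rank sum = 7 + 5 + 8 + 1 + 4 = 25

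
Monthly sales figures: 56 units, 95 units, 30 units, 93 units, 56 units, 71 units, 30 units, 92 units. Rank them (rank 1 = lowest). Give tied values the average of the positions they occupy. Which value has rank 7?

93

Sorted (ascending): 30, 30, 56, 56, 71, 92, 93, 95
The 2 values of 30 occupy positions 1–2 → average rank (1+2)/2 = 1.5.
The 2 values of 56 occupy positions 3–4 → average rank (3+4)/2 = 3.5.
Rank 7 → value 93.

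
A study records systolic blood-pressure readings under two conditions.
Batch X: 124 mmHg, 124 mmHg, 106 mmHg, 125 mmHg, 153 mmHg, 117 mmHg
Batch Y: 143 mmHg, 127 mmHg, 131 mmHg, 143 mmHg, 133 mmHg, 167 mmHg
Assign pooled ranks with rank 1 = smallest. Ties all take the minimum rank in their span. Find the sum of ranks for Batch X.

Sorted (ascending): 106, 117, 124, 124, 125, 127, 131, 133, 143, 143, 153, 167
The 2 values of 124 occupy positions 3–4 → each gets rank 3.
The 2 values of 143 occupy positions 9–10 → each gets rank 9.
Batch X values → pooled ranks: 124→3, 124→3, 106→1, 125→5, 153→11, 117→2
Rank sum = 3 + 3 + 1 + 5 + 11 + 2 = 25

25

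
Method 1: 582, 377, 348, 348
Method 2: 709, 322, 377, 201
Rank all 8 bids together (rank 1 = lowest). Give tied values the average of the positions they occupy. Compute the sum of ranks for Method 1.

19.5

Sorted (ascending): 201, 322, 348, 348, 377, 377, 582, 709
The 2 values of 348 occupy positions 3–4 → average rank (3+4)/2 = 3.5.
The 2 values of 377 occupy positions 5–6 → average rank (5+6)/2 = 5.5.
Method 1 values → pooled ranks: 582→7, 377→5.5, 348→3.5, 348→3.5
Rank sum = 7 + 5.5 + 3.5 + 3.5 = 19.5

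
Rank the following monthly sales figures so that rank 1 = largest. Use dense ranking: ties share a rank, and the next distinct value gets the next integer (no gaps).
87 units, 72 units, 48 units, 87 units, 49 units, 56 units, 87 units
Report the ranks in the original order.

Sorted (descending): 87, 87, 87, 72, 56, 49, 48
The 3 values of 87 share dense rank 1.
Remaining distinct values take the next consecutive integers.

1, 2, 5, 1, 4, 3, 1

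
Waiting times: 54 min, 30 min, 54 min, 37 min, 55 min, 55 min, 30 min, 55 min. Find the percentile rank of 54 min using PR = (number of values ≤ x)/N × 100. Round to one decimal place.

N = 8.
Strictly below 54: 3. Equal to 54: 2.
PR = 5/8 × 100 = 62.5

62.5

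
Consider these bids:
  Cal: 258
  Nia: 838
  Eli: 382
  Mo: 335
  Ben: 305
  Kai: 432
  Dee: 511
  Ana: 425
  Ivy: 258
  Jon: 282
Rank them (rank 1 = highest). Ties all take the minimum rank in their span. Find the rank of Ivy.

9

Sorted (descending): 838, 511, 432, 425, 382, 335, 305, 282, 258, 258
The 2 values of 258 occupy positions 9–10 → each gets rank 9.
Ivy has value 258 → rank 9.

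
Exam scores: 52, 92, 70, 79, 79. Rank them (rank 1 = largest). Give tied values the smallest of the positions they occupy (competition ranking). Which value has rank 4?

70

Sorted (descending): 92, 79, 79, 70, 52
The 2 values of 79 occupy positions 2–3 → each gets rank 2.
Rank 4 → value 70.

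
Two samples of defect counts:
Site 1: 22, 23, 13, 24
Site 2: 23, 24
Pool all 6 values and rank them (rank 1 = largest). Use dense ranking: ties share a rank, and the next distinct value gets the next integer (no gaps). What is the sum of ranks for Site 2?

Sorted (descending): 24, 24, 23, 23, 22, 13
The 2 values of 24 share dense rank 1.
The 2 values of 23 share dense rank 2.
Remaining distinct values take the next consecutive integers.
Site 2 values → pooled ranks: 23→2, 24→1
Rank sum = 2 + 1 = 3

3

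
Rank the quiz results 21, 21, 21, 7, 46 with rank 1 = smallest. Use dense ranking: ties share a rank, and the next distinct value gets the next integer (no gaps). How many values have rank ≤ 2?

Sorted (ascending): 7, 21, 21, 21, 46
The 3 values of 21 share dense rank 2.
Remaining distinct values take the next consecutive integers.
Ranks ≤ 2: {1, 2, 2, 2} → 4 values.

4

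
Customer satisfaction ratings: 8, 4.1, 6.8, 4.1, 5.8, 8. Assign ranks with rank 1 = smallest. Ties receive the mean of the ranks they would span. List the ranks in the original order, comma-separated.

Sorted (ascending): 4.1, 4.1, 5.8, 6.8, 8, 8
The 2 values of 4.1 occupy positions 1–2 → average rank (1+2)/2 = 1.5.
The 2 values of 8 occupy positions 5–6 → average rank (5+6)/2 = 5.5.

5.5, 1.5, 4, 1.5, 3, 5.5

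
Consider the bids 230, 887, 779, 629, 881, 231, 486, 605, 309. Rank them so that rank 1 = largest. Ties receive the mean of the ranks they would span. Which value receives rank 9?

230

Sorted (descending): 887, 881, 779, 629, 605, 486, 309, 231, 230
No ties — each value takes its position as its rank.
Rank 9 → value 230.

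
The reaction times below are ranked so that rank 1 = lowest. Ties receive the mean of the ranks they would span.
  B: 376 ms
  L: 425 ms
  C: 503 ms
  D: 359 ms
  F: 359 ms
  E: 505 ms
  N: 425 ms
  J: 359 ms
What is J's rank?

2

Sorted (ascending): 359, 359, 359, 376, 425, 425, 503, 505
The 3 values of 359 occupy positions 1–3 → average rank 2.
The 2 values of 425 occupy positions 5–6 → average rank (5+6)/2 = 5.5.
J has value 359 ms → rank 2.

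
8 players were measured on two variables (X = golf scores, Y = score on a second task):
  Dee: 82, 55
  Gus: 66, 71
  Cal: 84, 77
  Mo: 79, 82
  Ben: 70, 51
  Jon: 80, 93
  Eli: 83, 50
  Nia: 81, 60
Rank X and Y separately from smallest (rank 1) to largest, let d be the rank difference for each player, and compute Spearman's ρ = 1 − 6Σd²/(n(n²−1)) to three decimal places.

Ranks of variable 1: 6, 1, 8, 3, 2, 4, 7, 5
Ranks of variable 2: 3, 5, 6, 7, 2, 8, 1, 4
d = r₁ − r₂: 3, -4, 2, -4, 0, -4, 6, 1
d²: 9, 16, 4, 16, 0, 16, 36, 1; Σd² = 98
ρ = 1 − 6·98/(8·63) = 1 − 588/504 = -0.167

-0.167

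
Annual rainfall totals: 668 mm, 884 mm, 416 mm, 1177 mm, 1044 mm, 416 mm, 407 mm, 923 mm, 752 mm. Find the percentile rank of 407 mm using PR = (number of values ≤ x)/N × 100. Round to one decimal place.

11.1

N = 9.
Strictly below 407: 0. Equal to 407: 1.
PR = 1/9 × 100 = 11.1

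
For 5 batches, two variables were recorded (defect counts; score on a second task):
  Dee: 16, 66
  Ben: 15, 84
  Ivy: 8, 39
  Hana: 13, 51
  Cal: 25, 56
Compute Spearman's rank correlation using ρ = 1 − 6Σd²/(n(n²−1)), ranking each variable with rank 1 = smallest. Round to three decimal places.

0.600

Ranks of variable 1: 4, 3, 1, 2, 5
Ranks of variable 2: 4, 5, 1, 2, 3
d = r₁ − r₂: 0, -2, 0, 0, 2
d²: 0, 4, 0, 0, 4; Σd² = 8
ρ = 1 − 6·8/(5·24) = 1 − 48/120 = 0.600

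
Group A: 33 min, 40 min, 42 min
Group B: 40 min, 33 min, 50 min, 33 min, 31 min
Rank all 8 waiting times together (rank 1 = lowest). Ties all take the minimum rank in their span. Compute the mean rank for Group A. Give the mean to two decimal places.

4.67

Sorted (ascending): 31, 33, 33, 33, 40, 40, 42, 50
The 3 values of 33 occupy positions 2–4 → each gets rank 2.
The 2 values of 40 occupy positions 5–6 → each gets rank 5.
Group A values → pooled ranks: 33→2, 40→5, 42→7
Mean rank = (2 + 5 + 7) / 3 = 4.67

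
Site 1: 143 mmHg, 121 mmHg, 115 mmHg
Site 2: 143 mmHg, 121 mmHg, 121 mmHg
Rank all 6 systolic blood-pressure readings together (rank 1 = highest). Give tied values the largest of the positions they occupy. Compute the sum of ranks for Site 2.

12

Sorted (descending): 143, 143, 121, 121, 121, 115
The 2 values of 143 occupy positions 1–2 → each gets rank 2.
The 3 values of 121 occupy positions 3–5 → each gets rank 5.
Site 2 values → pooled ranks: 143→2, 121→5, 121→5
Rank sum = 2 + 5 + 5 = 12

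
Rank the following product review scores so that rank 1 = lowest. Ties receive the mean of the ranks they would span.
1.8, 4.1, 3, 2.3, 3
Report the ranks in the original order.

Sorted (ascending): 1.8, 2.3, 3, 3, 4.1
The 2 values of 3 occupy positions 3–4 → average rank (3+4)/2 = 3.5.

1, 5, 3.5, 2, 3.5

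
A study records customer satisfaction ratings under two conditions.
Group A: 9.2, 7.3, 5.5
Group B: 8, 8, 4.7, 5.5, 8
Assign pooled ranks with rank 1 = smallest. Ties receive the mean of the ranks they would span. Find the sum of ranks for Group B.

Sorted (ascending): 4.7, 5.5, 5.5, 7.3, 8, 8, 8, 9.2
The 2 values of 5.5 occupy positions 2–3 → average rank (2+3)/2 = 2.5.
The 3 values of 8 occupy positions 5–7 → average rank 6.
Group B values → pooled ranks: 8→6, 8→6, 4.7→1, 5.5→2.5, 8→6
Rank sum = 6 + 6 + 1 + 2.5 + 6 = 21.5

21.5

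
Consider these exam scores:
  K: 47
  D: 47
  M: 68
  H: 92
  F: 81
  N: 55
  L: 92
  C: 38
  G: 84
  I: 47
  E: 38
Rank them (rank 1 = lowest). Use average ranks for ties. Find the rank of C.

Sorted (ascending): 38, 38, 47, 47, 47, 55, 68, 81, 84, 92, 92
The 2 values of 38 occupy positions 1–2 → average rank (1+2)/2 = 1.5.
The 3 values of 47 occupy positions 3–5 → average rank 4.
The 2 values of 92 occupy positions 10–11 → average rank (10+11)/2 = 10.5.
C has value 38 → rank 1.5.

1.5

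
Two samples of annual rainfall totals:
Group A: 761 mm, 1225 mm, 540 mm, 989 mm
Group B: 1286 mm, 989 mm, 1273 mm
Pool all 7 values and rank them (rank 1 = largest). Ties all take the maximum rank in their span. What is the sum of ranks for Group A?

21

Sorted (descending): 1286, 1273, 1225, 989, 989, 761, 540
The 2 values of 989 occupy positions 4–5 → each gets rank 5.
Group A values → pooled ranks: 761→6, 1225→3, 540→7, 989→5
Rank sum = 6 + 3 + 7 + 5 = 21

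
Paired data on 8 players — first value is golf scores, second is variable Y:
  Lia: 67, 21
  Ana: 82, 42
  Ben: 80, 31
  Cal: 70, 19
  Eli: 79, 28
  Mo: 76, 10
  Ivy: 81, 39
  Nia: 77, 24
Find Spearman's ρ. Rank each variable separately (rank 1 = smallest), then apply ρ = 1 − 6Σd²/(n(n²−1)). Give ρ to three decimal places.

0.905

Ranks of variable 1: 1, 8, 6, 2, 5, 3, 7, 4
Ranks of variable 2: 3, 8, 6, 2, 5, 1, 7, 4
d = r₁ − r₂: -2, 0, 0, 0, 0, 2, 0, 0
d²: 4, 0, 0, 0, 0, 4, 0, 0; Σd² = 8
ρ = 1 − 6·8/(8·63) = 1 − 48/504 = 0.905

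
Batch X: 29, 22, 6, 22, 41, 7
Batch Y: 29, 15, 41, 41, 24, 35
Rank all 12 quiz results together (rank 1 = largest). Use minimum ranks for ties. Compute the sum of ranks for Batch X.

Sorted (descending): 41, 41, 41, 35, 29, 29, 24, 22, 22, 15, 7, 6
The 3 values of 41 occupy positions 1–3 → each gets rank 1.
The 2 values of 29 occupy positions 5–6 → each gets rank 5.
The 2 values of 22 occupy positions 8–9 → each gets rank 8.
Batch X values → pooled ranks: 29→5, 22→8, 6→12, 22→8, 41→1, 7→11
Rank sum = 5 + 8 + 12 + 8 + 1 + 11 = 45

45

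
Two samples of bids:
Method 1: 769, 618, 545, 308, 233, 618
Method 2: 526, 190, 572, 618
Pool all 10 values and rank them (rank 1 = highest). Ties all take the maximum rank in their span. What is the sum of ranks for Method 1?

32

Sorted (descending): 769, 618, 618, 618, 572, 545, 526, 308, 233, 190
The 3 values of 618 occupy positions 2–4 → each gets rank 4.
Method 1 values → pooled ranks: 769→1, 618→4, 545→6, 308→8, 233→9, 618→4
Rank sum = 1 + 4 + 6 + 8 + 9 + 4 = 32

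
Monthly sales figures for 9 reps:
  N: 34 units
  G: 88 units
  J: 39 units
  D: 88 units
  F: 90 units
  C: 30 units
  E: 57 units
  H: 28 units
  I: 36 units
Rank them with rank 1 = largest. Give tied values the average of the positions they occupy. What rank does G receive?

Sorted (descending): 90, 88, 88, 57, 39, 36, 34, 30, 28
The 2 values of 88 occupy positions 2–3 → average rank (2+3)/2 = 2.5.
G has value 88 units → rank 2.5.

2.5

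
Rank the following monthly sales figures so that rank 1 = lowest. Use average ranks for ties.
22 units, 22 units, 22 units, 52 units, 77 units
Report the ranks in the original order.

Sorted (ascending): 22, 22, 22, 52, 77
The 3 values of 22 occupy positions 1–3 → average rank 2.

2, 2, 2, 4, 5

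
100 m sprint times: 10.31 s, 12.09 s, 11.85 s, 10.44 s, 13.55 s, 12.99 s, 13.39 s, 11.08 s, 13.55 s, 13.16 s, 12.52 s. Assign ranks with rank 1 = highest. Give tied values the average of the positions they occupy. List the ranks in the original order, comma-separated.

Sorted (descending): 13.55, 13.55, 13.39, 13.16, 12.99, 12.52, 12.09, 11.85, 11.08, 10.44, 10.31
The 2 values of 13.55 occupy positions 1–2 → average rank (1+2)/2 = 1.5.

11, 7, 8, 10, 1.5, 5, 3, 9, 1.5, 4, 6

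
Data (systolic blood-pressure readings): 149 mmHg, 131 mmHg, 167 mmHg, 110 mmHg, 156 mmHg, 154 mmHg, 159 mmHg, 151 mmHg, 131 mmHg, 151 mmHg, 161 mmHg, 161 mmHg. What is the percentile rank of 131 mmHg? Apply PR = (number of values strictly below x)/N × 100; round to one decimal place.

N = 12.
Strictly below 131: 1. Equal to 131: 2.
PR = 1/12 × 100 = 8.3

8.3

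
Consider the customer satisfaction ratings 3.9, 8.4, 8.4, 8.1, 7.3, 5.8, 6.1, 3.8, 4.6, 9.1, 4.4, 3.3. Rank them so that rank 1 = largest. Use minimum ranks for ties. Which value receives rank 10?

Sorted (descending): 9.1, 8.4, 8.4, 8.1, 7.3, 6.1, 5.8, 4.6, 4.4, 3.9, 3.8, 3.3
The 2 values of 8.4 occupy positions 2–3 → each gets rank 2.
Rank 10 → value 3.9.

3.9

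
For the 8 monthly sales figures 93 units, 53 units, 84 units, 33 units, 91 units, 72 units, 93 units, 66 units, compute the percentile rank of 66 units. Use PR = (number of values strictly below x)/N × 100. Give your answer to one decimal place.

25.0

N = 8.
Strictly below 66: 2. Equal to 66: 1.
PR = 2/8 × 100 = 25.0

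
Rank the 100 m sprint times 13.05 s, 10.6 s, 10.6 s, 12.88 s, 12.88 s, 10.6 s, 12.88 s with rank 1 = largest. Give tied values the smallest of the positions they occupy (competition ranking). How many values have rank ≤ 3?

4

Sorted (descending): 13.05, 12.88, 12.88, 12.88, 10.6, 10.6, 10.6
The 3 values of 12.88 occupy positions 2–4 → each gets rank 2.
The 3 values of 10.6 occupy positions 5–7 → each gets rank 5.
Ranks ≤ 3: {1, 2, 2, 2} → 4 values.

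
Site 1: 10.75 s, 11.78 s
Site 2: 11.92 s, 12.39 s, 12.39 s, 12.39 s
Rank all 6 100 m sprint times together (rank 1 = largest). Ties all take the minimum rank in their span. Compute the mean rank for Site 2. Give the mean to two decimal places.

Sorted (descending): 12.39, 12.39, 12.39, 11.92, 11.78, 10.75
The 3 values of 12.39 occupy positions 1–3 → each gets rank 1.
Site 2 values → pooled ranks: 11.92→4, 12.39→1, 12.39→1, 12.39→1
Mean rank = (4 + 1 + 1 + 1) / 4 = 1.75

1.75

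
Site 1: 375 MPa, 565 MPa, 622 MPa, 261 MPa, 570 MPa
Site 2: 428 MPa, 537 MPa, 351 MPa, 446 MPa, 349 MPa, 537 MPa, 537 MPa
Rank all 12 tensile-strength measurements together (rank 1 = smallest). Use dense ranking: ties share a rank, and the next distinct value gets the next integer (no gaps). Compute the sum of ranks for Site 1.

Sorted (ascending): 261, 349, 351, 375, 428, 446, 537, 537, 537, 565, 570, 622
The 3 values of 537 share dense rank 7.
Remaining distinct values take the next consecutive integers.
Site 1 values → pooled ranks: 375→4, 565→8, 622→10, 261→1, 570→9
Rank sum = 4 + 8 + 10 + 1 + 9 = 32

32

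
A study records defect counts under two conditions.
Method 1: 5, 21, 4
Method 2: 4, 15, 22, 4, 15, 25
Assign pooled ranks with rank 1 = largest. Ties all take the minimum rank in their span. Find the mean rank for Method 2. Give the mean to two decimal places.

4.17

Sorted (descending): 25, 22, 21, 15, 15, 5, 4, 4, 4
The 2 values of 15 occupy positions 4–5 → each gets rank 4.
The 3 values of 4 occupy positions 7–9 → each gets rank 7.
Method 2 values → pooled ranks: 4→7, 15→4, 22→2, 4→7, 15→4, 25→1
Mean rank = (7 + 4 + 2 + 7 + 4 + 1) / 6 = 4.17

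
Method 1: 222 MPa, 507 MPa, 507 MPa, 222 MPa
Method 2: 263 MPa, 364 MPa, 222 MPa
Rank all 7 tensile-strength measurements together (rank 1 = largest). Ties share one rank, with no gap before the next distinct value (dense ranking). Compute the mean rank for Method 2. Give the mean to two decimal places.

Sorted (descending): 507, 507, 364, 263, 222, 222, 222
The 2 values of 507 share dense rank 1.
The 3 values of 222 share dense rank 4.
Remaining distinct values take the next consecutive integers.
Method 2 values → pooled ranks: 263→3, 364→2, 222→4
Mean rank = (3 + 2 + 4) / 3 = 3.00

3.00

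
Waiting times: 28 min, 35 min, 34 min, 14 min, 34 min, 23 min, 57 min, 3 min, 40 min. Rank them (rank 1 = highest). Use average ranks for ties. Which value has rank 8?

14

Sorted (descending): 57, 40, 35, 34, 34, 28, 23, 14, 3
The 2 values of 34 occupy positions 4–5 → average rank (4+5)/2 = 4.5.
Rank 8 → value 14.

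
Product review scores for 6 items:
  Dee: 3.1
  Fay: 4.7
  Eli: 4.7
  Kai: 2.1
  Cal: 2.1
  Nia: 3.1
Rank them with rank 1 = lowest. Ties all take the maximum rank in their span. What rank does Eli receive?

Sorted (ascending): 2.1, 2.1, 3.1, 3.1, 4.7, 4.7
The 2 values of 2.1 occupy positions 1–2 → each gets rank 2.
The 2 values of 3.1 occupy positions 3–4 → each gets rank 4.
The 2 values of 4.7 occupy positions 5–6 → each gets rank 6.
Eli has value 4.7 → rank 6.

6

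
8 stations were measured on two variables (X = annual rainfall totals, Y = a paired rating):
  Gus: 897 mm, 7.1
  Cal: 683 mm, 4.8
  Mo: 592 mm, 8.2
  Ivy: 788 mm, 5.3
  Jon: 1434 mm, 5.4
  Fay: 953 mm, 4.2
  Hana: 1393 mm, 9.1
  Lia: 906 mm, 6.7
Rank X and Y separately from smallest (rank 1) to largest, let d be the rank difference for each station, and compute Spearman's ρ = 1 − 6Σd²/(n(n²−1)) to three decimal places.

Ranks of variable 1: 4, 2, 1, 3, 8, 6, 7, 5
Ranks of variable 2: 6, 2, 7, 3, 4, 1, 8, 5
d = r₁ − r₂: -2, 0, -6, 0, 4, 5, -1, 0
d²: 4, 0, 36, 0, 16, 25, 1, 0; Σd² = 82
ρ = 1 − 6·82/(8·63) = 1 − 492/504 = 0.024

0.024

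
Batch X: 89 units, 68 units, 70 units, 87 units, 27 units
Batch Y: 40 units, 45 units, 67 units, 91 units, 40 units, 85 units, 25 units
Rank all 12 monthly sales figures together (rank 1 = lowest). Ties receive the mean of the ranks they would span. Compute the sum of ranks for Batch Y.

Sorted (ascending): 25, 27, 40, 40, 45, 67, 68, 70, 85, 87, 89, 91
The 2 values of 40 occupy positions 3–4 → average rank (3+4)/2 = 3.5.
Batch Y values → pooled ranks: 40→3.5, 45→5, 67→6, 91→12, 40→3.5, 85→9, 25→1
Rank sum = 3.5 + 5 + 6 + 12 + 3.5 + 9 + 1 = 40

40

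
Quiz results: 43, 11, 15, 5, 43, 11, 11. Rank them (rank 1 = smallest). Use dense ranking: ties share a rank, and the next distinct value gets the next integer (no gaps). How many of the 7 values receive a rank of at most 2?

4

Sorted (ascending): 5, 11, 11, 11, 15, 43, 43
The 3 values of 11 share dense rank 2.
The 2 values of 43 share dense rank 4.
Remaining distinct values take the next consecutive integers.
Ranks ≤ 2: {1, 2, 2, 2} → 4 values.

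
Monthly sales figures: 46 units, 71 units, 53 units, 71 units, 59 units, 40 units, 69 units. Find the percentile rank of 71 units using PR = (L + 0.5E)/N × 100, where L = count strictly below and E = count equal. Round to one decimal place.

85.7

N = 7.
Strictly below 71: 5. Equal to 71: 2.
PR = (5 + 0.5·2)/7 × 100 = 85.7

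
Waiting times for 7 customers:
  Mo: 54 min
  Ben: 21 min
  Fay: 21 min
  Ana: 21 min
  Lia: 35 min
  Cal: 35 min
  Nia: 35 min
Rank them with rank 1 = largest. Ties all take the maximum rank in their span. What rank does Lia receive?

4

Sorted (descending): 54, 35, 35, 35, 21, 21, 21
The 3 values of 35 occupy positions 2–4 → each gets rank 4.
The 3 values of 21 occupy positions 5–7 → each gets rank 7.
Lia has value 35 min → rank 4.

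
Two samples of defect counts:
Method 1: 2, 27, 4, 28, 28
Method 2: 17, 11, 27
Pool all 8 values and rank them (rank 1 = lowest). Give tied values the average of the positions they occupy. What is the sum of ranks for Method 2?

12.5

Sorted (ascending): 2, 4, 11, 17, 27, 27, 28, 28
The 2 values of 27 occupy positions 5–6 → average rank (5+6)/2 = 5.5.
The 2 values of 28 occupy positions 7–8 → average rank (7+8)/2 = 7.5.
Method 2 values → pooled ranks: 17→4, 11→3, 27→5.5
Rank sum = 4 + 3 + 5.5 = 12.5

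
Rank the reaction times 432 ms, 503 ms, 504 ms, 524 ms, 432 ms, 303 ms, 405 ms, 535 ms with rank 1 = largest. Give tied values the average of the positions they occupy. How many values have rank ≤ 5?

Sorted (descending): 535, 524, 504, 503, 432, 432, 405, 303
The 2 values of 432 occupy positions 5–6 → average rank (5+6)/2 = 5.5.
Ranks ≤ 5: {1, 2, 3, 4} → 4 values.

4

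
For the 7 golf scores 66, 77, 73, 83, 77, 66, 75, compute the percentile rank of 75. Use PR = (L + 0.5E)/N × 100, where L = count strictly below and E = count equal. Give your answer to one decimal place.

N = 7.
Strictly below 75: 3. Equal to 75: 1.
PR = (3 + 0.5·1)/7 × 100 = 50.0

50.0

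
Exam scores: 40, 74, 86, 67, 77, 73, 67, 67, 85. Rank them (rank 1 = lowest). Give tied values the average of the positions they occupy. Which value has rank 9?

86

Sorted (ascending): 40, 67, 67, 67, 73, 74, 77, 85, 86
The 3 values of 67 occupy positions 2–4 → average rank 3.
Rank 9 → value 86.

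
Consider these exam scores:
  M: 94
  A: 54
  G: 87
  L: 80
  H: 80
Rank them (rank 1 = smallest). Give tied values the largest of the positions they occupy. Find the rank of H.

Sorted (ascending): 54, 80, 80, 87, 94
The 2 values of 80 occupy positions 2–3 → each gets rank 3.
H has value 80 → rank 3.

3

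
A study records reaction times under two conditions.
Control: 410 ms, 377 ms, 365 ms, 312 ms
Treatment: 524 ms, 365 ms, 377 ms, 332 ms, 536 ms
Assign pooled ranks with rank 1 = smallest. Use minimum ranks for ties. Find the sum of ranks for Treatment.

Sorted (ascending): 312, 332, 365, 365, 377, 377, 410, 524, 536
The 2 values of 365 occupy positions 3–4 → each gets rank 3.
The 2 values of 377 occupy positions 5–6 → each gets rank 5.
Treatment values → pooled ranks: 524→8, 365→3, 377→5, 332→2, 536→9
Rank sum = 8 + 3 + 5 + 2 + 9 = 27

27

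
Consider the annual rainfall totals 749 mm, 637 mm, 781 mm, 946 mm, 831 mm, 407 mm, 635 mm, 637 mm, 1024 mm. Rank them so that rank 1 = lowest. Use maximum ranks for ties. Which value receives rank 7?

Sorted (ascending): 407, 635, 637, 637, 749, 781, 831, 946, 1024
The 2 values of 637 occupy positions 3–4 → each gets rank 4.
Rank 7 → value 831.

831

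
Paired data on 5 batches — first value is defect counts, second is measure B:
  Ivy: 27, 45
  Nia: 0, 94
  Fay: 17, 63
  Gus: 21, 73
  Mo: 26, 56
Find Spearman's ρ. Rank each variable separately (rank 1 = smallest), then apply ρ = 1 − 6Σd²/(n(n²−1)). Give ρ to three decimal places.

-0.900

Ranks of variable 1: 5, 1, 2, 3, 4
Ranks of variable 2: 1, 5, 3, 4, 2
d = r₁ − r₂: 4, -4, -1, -1, 2
d²: 16, 16, 1, 1, 4; Σd² = 38
ρ = 1 − 6·38/(5·24) = 1 − 228/120 = -0.900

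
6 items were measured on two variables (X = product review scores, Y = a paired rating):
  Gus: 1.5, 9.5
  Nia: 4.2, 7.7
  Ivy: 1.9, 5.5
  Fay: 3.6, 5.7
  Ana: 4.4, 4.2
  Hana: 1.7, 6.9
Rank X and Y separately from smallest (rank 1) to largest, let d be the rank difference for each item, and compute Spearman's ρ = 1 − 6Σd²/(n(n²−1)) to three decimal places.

-0.600

Ranks of variable 1: 1, 5, 3, 4, 6, 2
Ranks of variable 2: 6, 5, 2, 3, 1, 4
d = r₁ − r₂: -5, 0, 1, 1, 5, -2
d²: 25, 0, 1, 1, 25, 4; Σd² = 56
ρ = 1 − 6·56/(6·35) = 1 − 336/210 = -0.600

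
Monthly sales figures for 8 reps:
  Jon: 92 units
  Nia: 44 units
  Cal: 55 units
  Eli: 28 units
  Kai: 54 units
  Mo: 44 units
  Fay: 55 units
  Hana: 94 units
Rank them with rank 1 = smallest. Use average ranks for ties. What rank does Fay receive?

5.5

Sorted (ascending): 28, 44, 44, 54, 55, 55, 92, 94
The 2 values of 44 occupy positions 2–3 → average rank (2+3)/2 = 2.5.
The 2 values of 55 occupy positions 5–6 → average rank (5+6)/2 = 5.5.
Fay has value 55 units → rank 5.5.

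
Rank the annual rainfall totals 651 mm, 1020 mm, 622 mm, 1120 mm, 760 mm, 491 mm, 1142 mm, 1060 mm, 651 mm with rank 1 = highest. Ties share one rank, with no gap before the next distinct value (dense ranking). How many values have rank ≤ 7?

Sorted (descending): 1142, 1120, 1060, 1020, 760, 651, 651, 622, 491
The 2 values of 651 share dense rank 6.
Remaining distinct values take the next consecutive integers.
Ranks ≤ 7: {1, 2, 3, 4, 5, 6, 6, 7} → 8 values.

8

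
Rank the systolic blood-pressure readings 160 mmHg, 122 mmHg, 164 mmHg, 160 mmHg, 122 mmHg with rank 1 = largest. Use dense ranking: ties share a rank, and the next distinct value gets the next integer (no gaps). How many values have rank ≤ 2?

Sorted (descending): 164, 160, 160, 122, 122
The 2 values of 160 share dense rank 2.
The 2 values of 122 share dense rank 3.
Remaining distinct values take the next consecutive integers.
Ranks ≤ 2: {1, 2, 2} → 3 values.

3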